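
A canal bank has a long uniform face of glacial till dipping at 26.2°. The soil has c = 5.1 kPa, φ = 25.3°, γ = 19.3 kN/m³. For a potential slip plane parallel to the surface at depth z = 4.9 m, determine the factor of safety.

For an infinite slope with a slip plane parallel to the surface (no pore pressure): FS = [c + γz cos²β tanφ] / [γz sinβ cosβ].
γz = 19.3·4.9 = 94.57 kN/m²
Numerator = 5.1 + 94.57·cos²26.2°·tan25.3° = 5.1 + 94.57·0.8051·0.4727 = 41.089 kPa
Denominator = 94.57·sin26.2°·cos26.2° = 94.57·0.4415·0.8973 = 37.463 kPa
FS = 41.089 / 37.463 = 1.097

FS = 1.10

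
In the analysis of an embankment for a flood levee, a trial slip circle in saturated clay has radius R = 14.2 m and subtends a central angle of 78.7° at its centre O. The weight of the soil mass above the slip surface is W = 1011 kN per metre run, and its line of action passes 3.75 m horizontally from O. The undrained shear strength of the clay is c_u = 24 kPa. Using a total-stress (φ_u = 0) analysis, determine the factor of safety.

Taking moments about the centre O, the resisting moment is provided by the undrained shear strength acting along the arc:
Arc length L_a = R·θ = 14.2·(78.7°·π/180) = 14.2·1.3736 = 19.50 m
M_R = c_u·L_a·R = 24·19.50·14.2 = 6647.2 kN·m/m
M_D = W·d = 1011·3.75 = 3791.2 kN·m/m
FS = M_R / M_D = 6647.2 / 3791.2 = 1.753

FS = 1.75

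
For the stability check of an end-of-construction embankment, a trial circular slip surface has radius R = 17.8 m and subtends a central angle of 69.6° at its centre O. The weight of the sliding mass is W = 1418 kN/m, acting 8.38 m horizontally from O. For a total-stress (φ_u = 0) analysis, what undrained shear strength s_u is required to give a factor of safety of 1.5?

FS = s_u·L_a·R / (W·d), so s_u = FS·W·d / (L_a·R).
Arc length L_a = R·θ = 17.8·(69.6°·π/180) = 17.8·1.2147 = 21.62 m
s_u = 1.5·1418·8.38 / (21.62·17.8) = 17824.3 / 384.88 = 46.31 kPa

s_u = 46.3 kPa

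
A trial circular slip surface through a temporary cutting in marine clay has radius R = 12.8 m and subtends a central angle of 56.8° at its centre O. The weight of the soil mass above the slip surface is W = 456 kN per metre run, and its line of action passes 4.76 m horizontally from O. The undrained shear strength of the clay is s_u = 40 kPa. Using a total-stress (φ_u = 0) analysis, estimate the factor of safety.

FS = 2.99

Taking moments about the centre O, the resisting moment is provided by the undrained shear strength acting along the arc:
Arc length L_a = R·θ = 12.8·(56.8°·π/180) = 12.8·0.9913 = 12.69 m
M_R = s_u·L_a·R = 40·12.69·12.8 = 6496.9 kN·m/m
M_D = W·d = 456·4.76 = 2170.6 kN·m/m
FS = M_R / M_D = 6496.9 / 2170.6 = 2.993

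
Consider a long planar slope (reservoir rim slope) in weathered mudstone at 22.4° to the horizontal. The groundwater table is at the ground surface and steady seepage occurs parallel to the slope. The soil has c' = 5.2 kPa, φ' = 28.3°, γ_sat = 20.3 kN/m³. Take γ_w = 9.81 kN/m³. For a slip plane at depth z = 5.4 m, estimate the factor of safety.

With seepage parallel to the slope and the water table at the surface, the effective normal stress on the slip plane uses the buoyant unit weight γ' = γ_sat − γ_w while the driving shear stress uses γ_sat:
FS = [c' + γ' z cos²β tanφ'] / [γ_sat z sinβ cosβ]
γ' = 20.3 − 9.81 = 10.49 kN/m³
Numerator = 5.2 + 10.49·5.4·cos²22.4°·tan28.3° = 5.2 + 10.49·5.4·0.8548·0.5384 = 31.272 kPa
Denominator = 20.3·5.4·sin22.4°·cos22.4° = 20.3·5.4·0.3811·0.9245 = 38.621 kPa
FS = 31.272 / 38.621 = 0.810

FS = 0.81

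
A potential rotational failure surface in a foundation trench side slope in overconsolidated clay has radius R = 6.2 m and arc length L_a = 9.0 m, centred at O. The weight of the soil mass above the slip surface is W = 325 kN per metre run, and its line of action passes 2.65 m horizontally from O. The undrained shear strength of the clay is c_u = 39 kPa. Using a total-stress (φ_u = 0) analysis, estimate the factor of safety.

FS = 2.53

Taking moments about the centre O, the resisting moment is provided by the undrained shear strength acting along the arc:
M_R = c_u·L_a·R = 39·9.00·6.2 = 2176.2 kN·m/m
M_D = W·d = 325·2.65 = 861.2 kN·m/m
FS = M_R / M_D = 2176.2 / 861.2 = 2.527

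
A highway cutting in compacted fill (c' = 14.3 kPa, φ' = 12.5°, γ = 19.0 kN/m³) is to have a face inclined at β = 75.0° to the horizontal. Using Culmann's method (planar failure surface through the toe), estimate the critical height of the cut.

H_c = 5.27 m

Culmann's analysis gives the critical failure plane at α_cr = (β + φ')/2 = (75.0 + 12.5)/2 = 43.8°, and the critical height
H_c = (4c'/γ) · sinβ cosφ' / [1 − cos(β − φ')]
    = (4·14.3/19.0) · sin75.0°·cos12.5° / [1 − cos(62.5°)]
    = 3.011 · 0.9659·0.9763 / [1 − 0.4617]
    = 3.011 · 0.9430 / 0.5383
    = 5.27 m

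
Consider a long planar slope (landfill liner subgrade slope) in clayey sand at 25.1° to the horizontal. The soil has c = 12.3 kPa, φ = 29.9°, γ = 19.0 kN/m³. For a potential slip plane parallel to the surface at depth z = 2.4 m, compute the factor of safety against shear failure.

For an infinite slope with a slip plane parallel to the surface (no pore pressure): FS = [c + γz cos²β tanφ] / [γz sinβ cosβ].
γz = 19.0·2.4 = 45.60 kN/m²
Numerator = 12.3 + 45.60·cos²25.1°·tan29.9° = 12.3 + 45.60·0.8201·0.5750 = 33.803 kPa
Denominator = 45.60·sin25.1°·cos25.1° = 45.60·0.4242·0.9056 = 17.517 kPa
FS = 33.803 / 17.517 = 1.930

FS = 1.93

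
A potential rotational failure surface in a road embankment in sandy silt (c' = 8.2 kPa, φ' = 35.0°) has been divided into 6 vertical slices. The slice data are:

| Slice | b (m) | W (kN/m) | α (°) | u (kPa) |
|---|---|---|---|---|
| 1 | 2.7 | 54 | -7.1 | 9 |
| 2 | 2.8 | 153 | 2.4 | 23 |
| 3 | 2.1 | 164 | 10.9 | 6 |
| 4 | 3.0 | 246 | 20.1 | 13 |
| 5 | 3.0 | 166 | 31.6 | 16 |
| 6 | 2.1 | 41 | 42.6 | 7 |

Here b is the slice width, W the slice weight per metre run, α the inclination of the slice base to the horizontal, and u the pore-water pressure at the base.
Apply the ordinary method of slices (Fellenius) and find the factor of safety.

FS = 2.29

Ordinary method of slices: FS = Σ[c'·Δl_i + (W_i cosα_i − u_i·Δl_i)·tanφ'] / Σ W_i sinα_i, with Δl_i = b_i / cosα_i.
Slice 1: Δl = 2.7/cos(-7.1°) = 2.721 m; N'_1 = 54·cos(-7.1°) − 9·2.721 = 29.1; c'Δl = 22.31; W sinα = -6.7
Slice 2: Δl = 2.8/cos2.4° = 2.802 m; N'_2 = 153·cos2.4° − 23·2.802 = 88.4; c'Δl = 22.98; W sinα = 6.4
Slice 3: Δl = 2.1/cos10.9° = 2.139 m; N'_3 = 164·cos10.9° − 6·2.139 = 148.2; c'Δl = 17.54; W sinα = 31.0
Slice 4: Δl = 3.0/cos20.1° = 3.195 m; N'_4 = 246·cos20.1° − 13·3.195 = 189.5; c'Δl = 26.20; W sinα = 84.5
Slice 5: Δl = 3.0/cos31.6° = 3.522 m; N'_5 = 166·cos31.6° − 16·3.522 = 85.0; c'Δl = 28.88; W sinα = 87.0
Slice 6: Δl = 2.1/cos42.6° = 2.853 m; N'_6 = 41·cos42.6° − 7·2.853 = 10.2; c'Δl = 23.39; W sinα = 27.8
Σc'Δl = 141.3 kN/m; ΣN' = 550.4 kN/m; ΣW sinα = 230.0 kN/m
Resisting = 141.3 + 550.4·tan35.0° = 141.3 + 385.4 = 526.7 kN/m
FS = 526.7 / 230.0 = 2.290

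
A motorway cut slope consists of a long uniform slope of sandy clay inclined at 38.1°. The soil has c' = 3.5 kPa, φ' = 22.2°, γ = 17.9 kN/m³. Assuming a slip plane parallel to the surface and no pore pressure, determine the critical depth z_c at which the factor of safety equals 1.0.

Setting FS = 1.00 in FS = [c' + γz cos²β tanφ'] / [γz sinβ cosβ] and solving for z:
z = c' / [γ cosβ (FS·sinβ − cosβ·tanφ')]
  = 3.5 / [17.9·cos38.1°·(1.00·sin38.1° − cos38.1°·tan22.2°)]
  = 3.5 / [17.9·0.7869·(1.00·0.6170 − 0.7869·0.4081)]
  = 3.5 / 4.1680 = 0.840 m

z_c = 0.84 m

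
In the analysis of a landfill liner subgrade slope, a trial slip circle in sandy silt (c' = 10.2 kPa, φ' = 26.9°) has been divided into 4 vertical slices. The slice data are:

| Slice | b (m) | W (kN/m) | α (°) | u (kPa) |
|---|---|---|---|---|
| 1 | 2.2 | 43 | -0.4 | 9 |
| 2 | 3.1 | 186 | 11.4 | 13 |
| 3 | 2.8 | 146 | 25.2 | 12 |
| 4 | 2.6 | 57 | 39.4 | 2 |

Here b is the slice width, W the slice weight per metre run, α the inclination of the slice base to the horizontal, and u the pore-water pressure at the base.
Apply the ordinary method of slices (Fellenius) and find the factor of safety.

Ordinary method of slices: FS = Σ[c'·Δl_i + (W_i cosα_i − u_i·Δl_i)·tanφ'] / Σ W_i sinα_i, with Δl_i = b_i / cosα_i.
Slice 1: Δl = 2.2/cos(-0.4°) = 2.200 m; N'_1 = 43·cos(-0.4°) − 9·2.200 = 23.2; c'Δl = 22.44; W sinα = -0.3
Slice 2: Δl = 3.1/cos11.4° = 3.162 m; N'_2 = 186·cos11.4° − 13·3.162 = 141.2; c'Δl = 32.26; W sinα = 36.8
Slice 3: Δl = 2.8/cos25.2° = 3.095 m; N'_3 = 146·cos25.2° − 12·3.095 = 95.0; c'Δl = 31.56; W sinα = 62.2
Slice 4: Δl = 2.6/cos39.4° = 3.365 m; N'_4 = 57·cos39.4° − 2·3.365 = 37.3; c'Δl = 34.32; W sinα = 36.2
Σc'Δl = 120.6 kN/m; ΣN' = 296.7 kN/m; ΣW sinα = 134.8 kN/m
Resisting = 120.6 + 296.7·tan26.9° = 120.6 + 150.5 = 271.1 kN/m
FS = 271.1 / 134.8 = 2.011

FS = 2.01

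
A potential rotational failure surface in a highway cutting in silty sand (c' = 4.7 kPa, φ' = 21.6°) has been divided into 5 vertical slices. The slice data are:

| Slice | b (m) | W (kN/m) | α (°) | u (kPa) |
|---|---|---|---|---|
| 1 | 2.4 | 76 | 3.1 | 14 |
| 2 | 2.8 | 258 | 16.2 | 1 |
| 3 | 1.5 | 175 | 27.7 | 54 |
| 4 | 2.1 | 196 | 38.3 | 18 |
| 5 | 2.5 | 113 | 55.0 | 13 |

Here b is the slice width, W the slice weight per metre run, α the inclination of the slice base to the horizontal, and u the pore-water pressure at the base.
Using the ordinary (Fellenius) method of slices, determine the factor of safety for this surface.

FS = 0.67

Ordinary method of slices: FS = Σ[c'·Δl_i + (W_i cosα_i − u_i·Δl_i)·tanφ'] / Σ W_i sinα_i, with Δl_i = b_i / cosα_i.
Slice 1: Δl = 2.4/cos3.1° = 2.404 m; N'_1 = 76·cos3.1° − 14·2.404 = 42.2; c'Δl = 11.30; W sinα = 4.1
Slice 2: Δl = 2.8/cos16.2° = 2.916 m; N'_2 = 258·cos16.2° − 1·2.916 = 244.8; c'Δl = 13.70; W sinα = 72.0
Slice 3: Δl = 1.5/cos27.7° = 1.694 m; N'_3 = 175·cos27.7° − 54·1.694 = 63.5; c'Δl = 7.96; W sinα = 81.3
Slice 4: Δl = 2.1/cos38.3° = 2.676 m; N'_4 = 196·cos38.3° − 18·2.676 = 105.6; c'Δl = 12.58; W sinα = 121.5
Slice 5: Δl = 2.5/cos55.0° = 4.359 m; N'_5 = 113·cos55.0° − 13·4.359 = 8.2; c'Δl = 20.49; W sinα = 92.6
Σc'Δl = 66.0 kN/m; ΣN' = 464.3 kN/m; ΣW sinα = 371.5 kN/m
Resisting = 66.0 + 464.3·tan21.6° = 66.0 + 183.8 = 249.9 kN/m
FS = 249.9 / 371.5 = 0.673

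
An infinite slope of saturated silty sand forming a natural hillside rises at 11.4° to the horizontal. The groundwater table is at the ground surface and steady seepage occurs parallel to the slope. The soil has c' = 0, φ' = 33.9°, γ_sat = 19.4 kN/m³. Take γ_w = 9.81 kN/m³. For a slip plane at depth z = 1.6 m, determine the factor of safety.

With seepage parallel to the slope and the water table at the surface, the effective normal stress on the slip plane uses the buoyant unit weight γ' = γ_sat − γ_w while the driving shear stress uses γ_sat:
FS = [c' + γ' z cos²β tanφ'] / [γ_sat z sinβ cosβ]
(For c' = 0 this reduces to FS = (γ'/γ_sat)·tanφ'/tanβ.)
γ' = 19.4 − 9.81 = 9.59 kN/m³
Numerator = 0.0 + 9.59·1.6·cos²11.4°·tan33.9° = 0.0 + 9.59·1.6·0.9609·0.6720 = 9.908 kPa
Denominator = 19.4·1.6·sin11.4°·cos11.4° = 19.4·1.6·0.1977·0.9803 = 6.014 kPa
FS = 9.908 / 6.014 = 1.647

FS = 1.65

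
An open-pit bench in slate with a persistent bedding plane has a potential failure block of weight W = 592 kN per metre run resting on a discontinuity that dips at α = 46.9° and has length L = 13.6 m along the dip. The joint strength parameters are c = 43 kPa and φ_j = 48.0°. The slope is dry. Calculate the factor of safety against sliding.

Resolving the block weight along and normal to the plane and applying the Mohr–Coulomb strength on the joint:
N' = W cosα = 592·cos46.9° = 404.5 kN/m
Driving force T = W sinα = 592·sin46.9° = 432.3 kN/m
Resisting force R = c·L + N'·tanφ_j = 43·13.6 + 404.5·tan48.0° = 584.8 + 449.2 = 1034.0 kN/m
FS = R / T = 1034.0 / 432.3 = 2.392

FS = 2.39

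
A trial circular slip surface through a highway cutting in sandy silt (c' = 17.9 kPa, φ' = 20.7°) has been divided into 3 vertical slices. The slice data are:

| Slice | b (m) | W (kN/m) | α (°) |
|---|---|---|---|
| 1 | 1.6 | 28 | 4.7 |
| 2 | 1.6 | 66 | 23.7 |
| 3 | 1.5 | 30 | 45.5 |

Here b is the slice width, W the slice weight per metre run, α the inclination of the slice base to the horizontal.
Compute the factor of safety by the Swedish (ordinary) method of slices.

FS = 2.78

Ordinary method of slices: FS = Σ[c'·Δl_i + (W_i cosα_i)·tanφ'] / Σ W_i sinα_i, with Δl_i = b_i / cosα_i.
Slice 1: Δl = 1.6/cos4.7° = 1.605 m; N'_1 = 28·cos4.7° = 27.9; c'Δl = 28.74; W sinα = 2.3
Slice 2: Δl = 1.6/cos23.7° = 1.747 m; N'_2 = 66·cos23.7° = 60.4; c'Δl = 31.28; W sinα = 26.5
Slice 3: Δl = 1.5/cos45.5° = 2.140 m; N'_3 = 30·cos45.5° = 21.0; c'Δl = 38.31; W sinα = 21.4
Σc'Δl = 98.3 kN/m; ΣN' = 109.4 kN/m; ΣW sinα = 50.2 kN/m
Resisting = 98.3 + 109.4·tan20.7° = 98.3 + 41.3 = 139.6 kN/m
FS = 139.6 / 50.2 = 2.781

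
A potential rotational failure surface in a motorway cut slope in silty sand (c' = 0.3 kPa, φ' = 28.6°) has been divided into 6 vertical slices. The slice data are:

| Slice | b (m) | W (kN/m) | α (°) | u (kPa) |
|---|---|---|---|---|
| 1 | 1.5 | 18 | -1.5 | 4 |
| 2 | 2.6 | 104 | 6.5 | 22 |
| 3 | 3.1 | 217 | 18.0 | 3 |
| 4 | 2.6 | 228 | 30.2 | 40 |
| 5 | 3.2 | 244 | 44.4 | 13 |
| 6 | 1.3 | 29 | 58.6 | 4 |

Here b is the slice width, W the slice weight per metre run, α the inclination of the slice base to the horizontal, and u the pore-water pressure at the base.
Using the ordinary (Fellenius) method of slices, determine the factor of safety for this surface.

FS = 0.65

Ordinary method of slices: FS = Σ[c'·Δl_i + (W_i cosα_i − u_i·Δl_i)·tanφ'] / Σ W_i sinα_i, with Δl_i = b_i / cosα_i.
Slice 1: Δl = 1.5/cos(-1.5°) = 1.501 m; N'_1 = 18·cos(-1.5°) − 4·1.501 = 12.0; c'Δl = 0.45; W sinα = -0.5
Slice 2: Δl = 2.6/cos6.5° = 2.617 m; N'_2 = 104·cos6.5° − 22·2.617 = 45.8; c'Δl = 0.79; W sinα = 11.8
Slice 3: Δl = 3.1/cos18.0° = 3.260 m; N'_3 = 217·cos18.0° − 3·3.260 = 196.6; c'Δl = 0.98; W sinα = 67.1
Slice 4: Δl = 2.6/cos30.2° = 3.008 m; N'_4 = 228·cos30.2° − 40·3.008 = 76.7; c'Δl = 0.90; W sinα = 114.7
Slice 5: Δl = 3.2/cos44.4° = 4.479 m; N'_5 = 244·cos44.4° − 13·4.479 = 116.1; c'Δl = 1.34; W sinα = 170.7
Slice 6: Δl = 1.3/cos58.6° = 2.495 m; N'_6 = 29·cos58.6° − 4·2.495 = 5.1; c'Δl = 0.75; W sinα = 24.8
Σc'Δl = 5.2 kN/m; ΣN' = 452.3 kN/m; ΣW sinα = 388.5 kN/m
Resisting = 5.2 + 452.3·tan28.6° = 5.2 + 246.6 = 251.8 kN/m
FS = 251.8 / 388.5 = 0.648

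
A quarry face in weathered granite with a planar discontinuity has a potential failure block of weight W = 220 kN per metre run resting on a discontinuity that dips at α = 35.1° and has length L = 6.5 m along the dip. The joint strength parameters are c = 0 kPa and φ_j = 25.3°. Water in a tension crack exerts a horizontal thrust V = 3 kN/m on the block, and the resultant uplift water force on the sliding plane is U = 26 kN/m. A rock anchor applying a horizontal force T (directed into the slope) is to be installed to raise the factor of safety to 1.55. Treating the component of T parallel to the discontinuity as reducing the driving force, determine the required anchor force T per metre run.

T = 83 kN/m

Resolving forces along and normal to the sliding plane, with the horizontal anchor force T adding T·sinα to the effective normal force and T·cosα acting up the plane against the driving force:
FS = [cL + (W cosα − U − V sinα + T sinα) tanφ_j] / [W sinα + V cosα − T cosα]
Without the anchor: N' = 152.3 kN/m, driving T_d = 129.0 kN/m, resisting R = 0·6.5 + 152.3·tan25.3° = 72.0 kN/m, FS = 0.56.
Setting FS = 1.55 and solving for T:
1.55·(129.0 − T cos35.1°) = 72.0 + T sin35.1°·tan25.3°
T·(sin35.1°·tan25.3° + 1.55·cos35.1°) = 1.55·129.0 − 72.0
T·(0.5750·0.4727 + 1.55·0.8181) = 199.9 − 72.0 = 127.9
T·1.5399 = 127.9
T = 83.1 kN/m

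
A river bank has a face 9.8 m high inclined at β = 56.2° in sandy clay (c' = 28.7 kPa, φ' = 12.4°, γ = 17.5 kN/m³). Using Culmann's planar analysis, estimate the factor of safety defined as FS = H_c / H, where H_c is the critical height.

H_c = (4c'/γ) · sinβ cosφ' / [1 − cos(β − φ')]
    = (4·28.7/17.5) · sin56.2°·cos12.4° / [1 − cos43.8°]
    = 6.560 · 0.8116 / 0.2782 = 19.13 m
FS = H_c / H = 19.13 / 9.8 = 1.953

FS = 1.95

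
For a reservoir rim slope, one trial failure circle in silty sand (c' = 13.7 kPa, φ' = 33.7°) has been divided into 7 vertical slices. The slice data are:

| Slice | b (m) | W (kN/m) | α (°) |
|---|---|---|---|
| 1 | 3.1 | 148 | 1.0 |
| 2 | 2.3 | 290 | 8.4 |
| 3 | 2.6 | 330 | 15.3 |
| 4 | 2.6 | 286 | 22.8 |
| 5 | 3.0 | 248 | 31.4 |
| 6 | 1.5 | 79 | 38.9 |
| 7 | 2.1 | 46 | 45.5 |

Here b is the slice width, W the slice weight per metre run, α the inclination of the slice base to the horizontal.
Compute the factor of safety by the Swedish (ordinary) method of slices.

FS = 2.52

Ordinary method of slices: FS = Σ[c'·Δl_i + (W_i cosα_i)·tanφ'] / Σ W_i sinα_i, with Δl_i = b_i / cosα_i.
Slice 1: Δl = 3.1/cos1.0° = 3.100 m; N'_1 = 148·cos1.0° = 148.0; c'Δl = 42.48; W sinα = 2.6
Slice 2: Δl = 2.3/cos8.4° = 2.325 m; N'_2 = 290·cos8.4° = 286.9; c'Δl = 31.85; W sinα = 42.4
Slice 3: Δl = 2.6/cos15.3° = 2.696 m; N'_3 = 330·cos15.3° = 318.3; c'Δl = 36.93; W sinα = 87.1
Slice 4: Δl = 2.6/cos22.8° = 2.820 m; N'_4 = 286·cos22.8° = 263.7; c'Δl = 38.64; W sinα = 110.8
Slice 5: Δl = 3.0/cos31.4° = 3.515 m; N'_5 = 248·cos31.4° = 211.7; c'Δl = 48.15; W sinα = 129.2
Slice 6: Δl = 1.5/cos38.9° = 1.927 m; N'_6 = 79·cos38.9° = 61.5; c'Δl = 26.41; W sinα = 49.6
Slice 7: Δl = 2.1/cos45.5° = 2.996 m; N'_7 = 46·cos45.5° = 32.2; c'Δl = 41.05; W sinα = 32.8
Σc'Δl = 265.5 kN/m; ΣN' = 1322.2 kN/m; ΣW sinα = 454.5 kN/m
Resisting = 265.5 + 1322.2·tan33.7° = 265.5 + 881.8 = 1147.3 kN/m
FS = 1147.3 / 454.5 = 2.524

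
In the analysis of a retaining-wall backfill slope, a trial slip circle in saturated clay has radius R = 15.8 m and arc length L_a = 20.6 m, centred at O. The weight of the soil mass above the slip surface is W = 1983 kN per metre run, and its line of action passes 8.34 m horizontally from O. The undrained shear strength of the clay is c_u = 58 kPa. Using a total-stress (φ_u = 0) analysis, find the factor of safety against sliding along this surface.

Taking moments about the centre O, the resisting moment is provided by the undrained shear strength acting along the arc:
M_R = c_u·L_a·R = 58·20.60·15.8 = 18877.8 kN·m/m
M_D = W·d = 1983·8.34 = 16538.2 kN·m/m
FS = M_R / M_D = 18877.8 / 16538.2 = 1.141

FS = 1.14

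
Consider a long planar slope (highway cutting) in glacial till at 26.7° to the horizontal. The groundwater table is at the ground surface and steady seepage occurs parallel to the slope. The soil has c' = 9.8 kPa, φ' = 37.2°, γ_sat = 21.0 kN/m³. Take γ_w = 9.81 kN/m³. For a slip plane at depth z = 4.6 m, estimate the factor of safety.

FS = 1.06

With seepage parallel to the slope and the water table at the surface, the effective normal stress on the slip plane uses the buoyant unit weight γ' = γ_sat − γ_w while the driving shear stress uses γ_sat:
FS = [c' + γ' z cos²β tanφ'] / [γ_sat z sinβ cosβ]
γ' = 21.0 − 9.81 = 11.19 kN/m³
Numerator = 9.8 + 11.19·4.6·cos²26.7°·tan37.2° = 9.8 + 11.19·4.6·0.7981·0.7590 = 40.983 kPa
Denominator = 21.0·4.6·sin26.7°·cos26.7° = 21.0·4.6·0.4493·0.8934 = 38.776 kPa
FS = 40.983 / 38.776 = 1.057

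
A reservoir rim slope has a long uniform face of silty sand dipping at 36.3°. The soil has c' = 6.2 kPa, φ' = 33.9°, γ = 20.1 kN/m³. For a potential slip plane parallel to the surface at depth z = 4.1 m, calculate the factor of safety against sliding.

For an infinite slope with a slip plane parallel to the surface (no pore pressure): FS = [c' + γz cos²β tanφ'] / [γz sinβ cosβ].
γz = 20.1·4.1 = 82.41 kN/m²
Numerator = 6.2 + 82.41·cos²36.3°·tan33.9° = 6.2 + 82.41·0.6495·0.6720 = 42.169 kPa
Denominator = 82.41·sin36.3°·cos36.3° = 82.41·0.5920·0.8059 = 39.319 kPa
FS = 42.169 / 39.319 = 1.072

FS = 1.07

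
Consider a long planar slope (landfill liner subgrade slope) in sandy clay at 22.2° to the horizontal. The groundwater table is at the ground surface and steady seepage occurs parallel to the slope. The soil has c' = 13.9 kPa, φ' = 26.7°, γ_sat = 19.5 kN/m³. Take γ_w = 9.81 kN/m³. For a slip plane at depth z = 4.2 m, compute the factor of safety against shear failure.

With seepage parallel to the slope and the water table at the surface, the effective normal stress on the slip plane uses the buoyant unit weight γ' = γ_sat − γ_w while the driving shear stress uses γ_sat:
FS = [c' + γ' z cos²β tanφ'] / [γ_sat z sinβ cosβ]
γ' = 19.5 − 9.81 = 9.69 kN/m³
Numerator = 13.9 + 9.69·4.2·cos²22.2°·tan26.7° = 13.9 + 9.69·4.2·0.8572·0.5029 = 31.447 kPa
Denominator = 19.5·4.2·sin22.2°·cos22.2° = 19.5·4.2·0.3778·0.9259 = 28.651 kPa
FS = 31.447 / 28.651 = 1.098

FS = 1.10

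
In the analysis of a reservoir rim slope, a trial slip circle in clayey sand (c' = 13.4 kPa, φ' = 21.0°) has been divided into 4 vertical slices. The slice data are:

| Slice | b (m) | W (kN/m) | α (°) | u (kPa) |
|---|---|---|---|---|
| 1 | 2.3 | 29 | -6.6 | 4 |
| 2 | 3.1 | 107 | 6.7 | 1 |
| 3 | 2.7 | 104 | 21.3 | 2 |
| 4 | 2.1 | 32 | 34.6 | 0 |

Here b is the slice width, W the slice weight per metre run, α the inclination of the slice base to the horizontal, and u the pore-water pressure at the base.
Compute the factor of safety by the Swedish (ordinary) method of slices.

FS = 3.66

Ordinary method of slices: FS = Σ[c'·Δl_i + (W_i cosα_i − u_i·Δl_i)·tanφ'] / Σ W_i sinα_i, with Δl_i = b_i / cosα_i.
Slice 1: Δl = 2.3/cos(-6.6°) = 2.315 m; N'_1 = 29·cos(-6.6°) − 4·2.315 = 19.5; c'Δl = 31.03; W sinα = -3.3
Slice 2: Δl = 3.1/cos6.7° = 3.121 m; N'_2 = 107·cos6.7° − 1·3.121 = 103.1; c'Δl = 41.83; W sinα = 12.5
Slice 3: Δl = 2.7/cos21.3° = 2.898 m; N'_3 = 104·cos21.3° − 2·2.898 = 91.1; c'Δl = 38.83; W sinα = 37.8
Slice 4: Δl = 2.1/cos34.6° = 2.551 m; N'_4 = 32·cos34.6° − 0·2.551 = 26.3; c'Δl = 34.19; W sinα = 18.2
Σc'Δl = 145.9 kN/m; ΣN' = 240.1 kN/m; ΣW sinα = 65.1 kN/m
Resisting = 145.9 + 240.1·tan21.0° = 145.9 + 92.2 = 238.0 kN/m
FS = 238.0 / 65.1 = 3.657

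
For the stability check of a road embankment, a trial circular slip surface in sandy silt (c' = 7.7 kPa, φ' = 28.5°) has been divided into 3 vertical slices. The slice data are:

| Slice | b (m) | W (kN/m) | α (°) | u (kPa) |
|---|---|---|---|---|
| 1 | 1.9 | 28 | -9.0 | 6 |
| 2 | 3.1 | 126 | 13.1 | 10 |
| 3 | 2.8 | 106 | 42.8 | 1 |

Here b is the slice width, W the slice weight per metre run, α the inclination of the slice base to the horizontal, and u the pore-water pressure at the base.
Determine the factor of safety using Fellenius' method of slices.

Ordinary method of slices: FS = Σ[c'·Δl_i + (W_i cosα_i − u_i·Δl_i)·tanφ'] / Σ W_i sinα_i, with Δl_i = b_i / cosα_i.
Slice 1: Δl = 1.9/cos(-9.0°) = 1.924 m; N'_1 = 28·cos(-9.0°) − 6·1.924 = 16.1; c'Δl = 14.81; W sinα = -4.4
Slice 2: Δl = 3.1/cos13.1° = 3.183 m; N'_2 = 126·cos13.1° − 10·3.183 = 90.9; c'Δl = 24.51; W sinα = 28.6
Slice 3: Δl = 2.8/cos42.8° = 3.816 m; N'_3 = 106·cos42.8° − 1·3.816 = 74.0; c'Δl = 29.38; W sinα = 72.0
Σc'Δl = 68.7 kN/m; ΣN' = 181.0 kN/m; ΣW sinα = 96.2 kN/m
Resisting = 68.7 + 181.0·tan28.5° = 68.7 + 98.3 = 167.0 kN/m
FS = 167.0 / 96.2 = 1.736

FS = 1.74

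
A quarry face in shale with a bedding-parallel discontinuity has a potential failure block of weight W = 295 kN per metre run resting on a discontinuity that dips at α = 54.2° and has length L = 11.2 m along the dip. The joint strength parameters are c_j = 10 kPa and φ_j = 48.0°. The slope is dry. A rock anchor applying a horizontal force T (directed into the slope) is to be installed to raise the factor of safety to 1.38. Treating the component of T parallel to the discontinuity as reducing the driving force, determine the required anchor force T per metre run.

Resolving forces along and normal to the sliding plane, with the horizontal anchor force T adding T·sinα to the effective normal force and T·cosα acting up the plane against the driving force:
FS = [c_jL + (W cosα + T sinα) tanφ_j] / [W sinα − T cosα]
Without the anchor: N' = 172.6 kN/m, driving T_d = 239.3 kN/m, resisting R = 10·11.2 + 172.6·tan48.0° = 303.7 kN/m, FS = 1.27.
Setting FS = 1.38 and solving for T:
1.38·(239.3 − T cos54.2°) = 303.7 + T sin54.2°·tan48.0°
T·(sin54.2°·tan48.0° + 1.38·cos54.2°) = 1.38·239.3 − 303.7
T·(0.8111·1.1106 + 1.38·0.5850) = 330.2 − 303.7 = 26.5
T·1.7080 = 26.5
T = 15.5 kN/m

T = 16 kN/m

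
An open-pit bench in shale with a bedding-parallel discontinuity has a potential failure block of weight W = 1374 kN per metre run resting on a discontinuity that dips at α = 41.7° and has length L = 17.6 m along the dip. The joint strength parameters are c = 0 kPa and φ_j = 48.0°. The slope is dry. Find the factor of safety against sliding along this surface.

FS = 1.25

Resolving the block weight along and normal to the plane and applying the Mohr–Coulomb strength on the joint:
N' = W cosα = 1374·cos41.7° = 1025.9 kN/m
Driving force T = W sinα = 1374·sin41.7° = 914.0 kN/m
Resisting force R = c·L + N'·tanφ_j = 0·17.6 + 1025.9·tan48.0° = 0.0 + 1139.4 = 1139.4 kN/m
FS = R / T = 1139.4 / 914.0 = 1.247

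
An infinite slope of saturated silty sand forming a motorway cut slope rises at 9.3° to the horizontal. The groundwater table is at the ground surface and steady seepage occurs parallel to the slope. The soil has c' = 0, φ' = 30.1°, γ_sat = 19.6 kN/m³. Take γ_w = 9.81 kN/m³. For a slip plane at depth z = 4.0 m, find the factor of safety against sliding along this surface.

With seepage parallel to the slope and the water table at the surface, the effective normal stress on the slip plane uses the buoyant unit weight γ' = γ_sat − γ_w while the driving shear stress uses γ_sat:
FS = [c' + γ' z cos²β tanφ'] / [γ_sat z sinβ cosβ]
(For c' = 0 this reduces to FS = (γ'/γ_sat)·tanφ'/tanβ.)
γ' = 19.6 − 9.81 = 9.79 kN/m³
Numerator = 0.0 + 9.79·4.0·cos²9.3°·tan30.1° = 0.0 + 9.79·4.0·0.9739·0.5797 = 22.107 kPa
Denominator = 19.6·4.0·sin9.3°·cos9.3° = 19.6·4.0·0.1616·0.9869 = 12.503 kPa
FS = 22.107 / 12.503 = 1.768

FS = 1.77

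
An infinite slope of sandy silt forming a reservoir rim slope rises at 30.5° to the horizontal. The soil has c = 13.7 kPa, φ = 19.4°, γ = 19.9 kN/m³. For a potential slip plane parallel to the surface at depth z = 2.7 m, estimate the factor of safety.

For an infinite slope with a slip plane parallel to the surface (no pore pressure): FS = [c + γz cos²β tanφ] / [γz sinβ cosβ].
γz = 19.9·2.7 = 53.73 kN/m²
Numerator = 13.7 + 53.73·cos²30.5°·tan19.4° = 13.7 + 53.73·0.7424·0.3522 = 27.747 kPa
Denominator = 53.73·sin30.5°·cos30.5° = 53.73·0.5075·0.8616 = 23.497 kPa
FS = 27.747 / 23.497 = 1.181

FS = 1.18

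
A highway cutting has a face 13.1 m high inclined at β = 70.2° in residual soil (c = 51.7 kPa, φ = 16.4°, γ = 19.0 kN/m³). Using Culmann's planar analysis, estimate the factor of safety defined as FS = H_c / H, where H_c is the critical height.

H_c = (4c/γ) · sinβ cosφ / [1 − cos(β − φ)]
    = (4·51.7/19.0) · sin70.2°·cos16.4° / [1 − cos53.8°]
    = 10.884 · 0.9026 / 0.4094 = 24.00 m
FS = H_c / H = 24.00 / 13.1 = 1.832

FS = 1.83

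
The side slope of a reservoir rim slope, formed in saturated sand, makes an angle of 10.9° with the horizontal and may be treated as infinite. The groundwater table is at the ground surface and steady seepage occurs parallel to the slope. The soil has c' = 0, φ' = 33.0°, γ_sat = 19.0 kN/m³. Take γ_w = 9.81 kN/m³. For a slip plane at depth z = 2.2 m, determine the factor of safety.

FS = 1.63

With seepage parallel to the slope and the water table at the surface, the effective normal stress on the slip plane uses the buoyant unit weight γ' = γ_sat − γ_w while the driving shear stress uses γ_sat:
FS = [c' + γ' z cos²β tanφ'] / [γ_sat z sinβ cosβ]
(For c' = 0 this reduces to FS = (γ'/γ_sat)·tanφ'/tanβ.)
γ' = 19.0 − 9.81 = 9.19 kN/m³
Numerator = 0.0 + 9.19·2.2·cos²10.9°·tan33.0° = 0.0 + 9.19·2.2·0.9642·0.6494 = 12.660 kPa
Denominator = 19.0·2.2·sin10.9°·cos10.9° = 19.0·2.2·0.1891·0.9820 = 7.762 kPa
FS = 12.660 / 7.762 = 1.631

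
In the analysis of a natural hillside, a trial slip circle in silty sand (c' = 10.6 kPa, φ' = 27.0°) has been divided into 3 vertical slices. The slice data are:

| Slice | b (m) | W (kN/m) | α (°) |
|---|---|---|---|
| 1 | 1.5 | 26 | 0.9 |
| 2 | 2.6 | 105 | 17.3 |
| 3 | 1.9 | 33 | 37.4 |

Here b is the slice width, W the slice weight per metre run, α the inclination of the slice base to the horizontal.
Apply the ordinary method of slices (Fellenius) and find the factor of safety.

Ordinary method of slices: FS = Σ[c'·Δl_i + (W_i cosα_i)·tanφ'] / Σ W_i sinα_i, with Δl_i = b_i / cosα_i.
Slice 1: Δl = 1.5/cos0.9° = 1.500 m; N'_1 = 26·cos0.9° = 26.0; c'Δl = 15.90; W sinα = 0.4
Slice 2: Δl = 2.6/cos17.3° = 2.723 m; N'_2 = 105·cos17.3° = 100.2; c'Δl = 28.87; W sinα = 31.2
Slice 3: Δl = 1.9/cos37.4° = 2.392 m; N'_3 = 33·cos37.4° = 26.2; c'Δl = 25.35; W sinα = 20.0
Σc'Δl = 70.1 kN/m; ΣN' = 152.5 kN/m; ΣW sinα = 51.7 kN/m
Resisting = 70.1 + 152.5·tan27.0° = 70.1 + 77.7 = 147.8 kN/m
FS = 147.8 / 51.7 = 2.860

FS = 2.86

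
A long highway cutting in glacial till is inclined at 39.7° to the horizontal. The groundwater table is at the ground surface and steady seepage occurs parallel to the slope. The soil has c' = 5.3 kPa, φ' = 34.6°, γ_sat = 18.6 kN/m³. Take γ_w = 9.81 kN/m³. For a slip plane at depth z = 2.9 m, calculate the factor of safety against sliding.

FS = 0.59

With seepage parallel to the slope and the water table at the surface, the effective normal stress on the slip plane uses the buoyant unit weight γ' = γ_sat − γ_w while the driving shear stress uses γ_sat:
FS = [c' + γ' z cos²β tanφ'] / [γ_sat z sinβ cosβ]
γ' = 18.6 − 9.81 = 8.79 kN/m³
Numerator = 5.3 + 8.79·2.9·cos²39.7°·tan34.6° = 5.3 + 8.79·2.9·0.5920·0.6899 = 15.710 kPa
Denominator = 18.6·2.9·sin39.7°·cos39.7° = 18.6·2.9·0.6388·0.7694 = 26.510 kPa
FS = 15.710 / 26.510 = 0.593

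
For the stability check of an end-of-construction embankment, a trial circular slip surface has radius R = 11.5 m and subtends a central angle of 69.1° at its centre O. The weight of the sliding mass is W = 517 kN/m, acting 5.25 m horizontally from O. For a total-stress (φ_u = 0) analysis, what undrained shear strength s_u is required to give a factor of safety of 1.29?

s_u = 22.0 kPa

FS = s_u·L_a·R / (W·d), so s_u = FS·W·d / (L_a·R).
Arc length L_a = R·θ = 11.5·(69.1°·π/180) = 11.5·1.2060 = 13.87 m
s_u = 1.29·517·5.25 / (13.87·11.5) = 3501.4 / 159.50 = 21.95 kPa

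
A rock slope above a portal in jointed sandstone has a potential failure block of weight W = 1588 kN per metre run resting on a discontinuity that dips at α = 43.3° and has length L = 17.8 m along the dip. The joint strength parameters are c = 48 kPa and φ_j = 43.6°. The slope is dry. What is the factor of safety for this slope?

FS = 1.80

Resolving the block weight along and normal to the plane and applying the Mohr–Coulomb strength on the joint:
N' = W cosα = 1588·cos43.3° = 1155.7 kN/m
Driving force T = W sinα = 1588·sin43.3° = 1089.1 kN/m
Resisting force R = c·L + N'·tanφ_j = 48·17.8 + 1155.7·tan43.6° = 854.4 + 1100.6 = 1955.0 kN/m
FS = R / T = 1955.0 / 1089.1 = 1.795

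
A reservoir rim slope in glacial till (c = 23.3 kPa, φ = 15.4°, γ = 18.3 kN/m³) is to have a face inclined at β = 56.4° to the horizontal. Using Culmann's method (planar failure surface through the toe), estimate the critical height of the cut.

H_c = 16.67 m

Culmann's analysis gives the critical failure plane at α_cr = (β + φ)/2 = (56.4 + 15.4)/2 = 35.9°, and the critical height
H_c = (4c/γ) · sinβ cosφ / [1 − cos(β − φ)]
    = (4·23.3/18.3) · sin56.4°·cos15.4° / [1 − cos(41.0°)]
    = 5.093 · 0.8329·0.9641 / [1 − 0.7547]
    = 5.093 · 0.8030 / 0.2453
    = 16.67 m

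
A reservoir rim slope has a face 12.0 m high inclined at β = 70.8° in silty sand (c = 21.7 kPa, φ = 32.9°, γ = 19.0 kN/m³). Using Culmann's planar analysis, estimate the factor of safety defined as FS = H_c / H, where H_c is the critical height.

FS = 1.43

H_c = (4c/γ) · sinβ cosφ / [1 − cos(β − φ)]
    = (4·21.7/19.0) · sin70.8°·cos32.9° / [1 − cos37.9°]
    = 4.568 · 0.7929 / 0.2109 = 17.17 m
FS = H_c / H = 17.17 / 12.0 = 1.431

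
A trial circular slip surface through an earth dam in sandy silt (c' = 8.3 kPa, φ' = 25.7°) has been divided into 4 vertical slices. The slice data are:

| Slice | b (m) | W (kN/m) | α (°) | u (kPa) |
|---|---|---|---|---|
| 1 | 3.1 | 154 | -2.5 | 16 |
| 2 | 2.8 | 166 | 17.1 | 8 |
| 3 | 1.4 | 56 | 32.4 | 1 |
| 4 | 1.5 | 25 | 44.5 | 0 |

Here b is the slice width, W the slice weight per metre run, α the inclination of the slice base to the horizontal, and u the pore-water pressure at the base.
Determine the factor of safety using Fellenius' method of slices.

Ordinary method of slices: FS = Σ[c'·Δl_i + (W_i cosα_i − u_i·Δl_i)·tanφ'] / Σ W_i sinα_i, with Δl_i = b_i / cosα_i.
Slice 1: Δl = 3.1/cos(-2.5°) = 3.103 m; N'_1 = 154·cos(-2.5°) − 16·3.103 = 104.2; c'Δl = 25.75; W sinα = -6.7
Slice 2: Δl = 2.8/cos17.1° = 2.930 m; N'_2 = 166·cos17.1° − 8·2.930 = 135.2; c'Δl = 24.31; W sinα = 48.8
Slice 3: Δl = 1.4/cos32.4° = 1.658 m; N'_3 = 56·cos32.4° − 1·1.658 = 45.6; c'Δl = 13.76; W sinα = 30.0
Slice 4: Δl = 1.5/cos44.5° = 2.103 m; N'_4 = 25·cos44.5° − 0·2.103 = 17.8; c'Δl = 17.46; W sinα = 17.5
Σc'Δl = 81.3 kN/m; ΣN' = 302.9 kN/m; ΣW sinα = 89.6 kN/m
Resisting = 81.3 + 302.9·tan25.7° = 81.3 + 145.8 = 227.1 kN/m
FS = 227.1 / 89.6 = 2.533

FS = 2.53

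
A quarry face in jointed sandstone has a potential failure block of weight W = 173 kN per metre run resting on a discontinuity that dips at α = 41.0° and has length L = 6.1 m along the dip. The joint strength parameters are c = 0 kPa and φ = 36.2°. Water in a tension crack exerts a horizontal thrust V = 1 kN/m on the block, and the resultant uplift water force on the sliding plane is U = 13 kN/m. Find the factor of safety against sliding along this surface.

FS = 0.75

Resolving the block weight along and normal to the plane and applying the Mohr–Coulomb strength on the joint:
N' = W cosα − U − V sinα = 173·cos41.0° − 13 − 1·sin41.0° = 116.9 kN/m
Driving force T = W sinα + V cosα = 173·sin41.0° + 1·cos41.0° = 114.3 kN/m
Resisting force R = c·L + N'·tanφ = 0·6.1 + 116.9·tan36.2° = 0.0 + 85.6 = 85.6 kN/m
FS = R / T = 85.6 / 114.3 = 0.749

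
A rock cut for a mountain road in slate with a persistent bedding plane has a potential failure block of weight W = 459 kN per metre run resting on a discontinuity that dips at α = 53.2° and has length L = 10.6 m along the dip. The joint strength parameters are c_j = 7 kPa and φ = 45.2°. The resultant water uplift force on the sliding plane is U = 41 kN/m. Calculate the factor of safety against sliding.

FS = 0.84

Resolving the block weight along and normal to the plane and applying the Mohr–Coulomb strength on the joint:
N' = W cosα − U = 459·cos53.2° − 41 = 234.0 kN/m
Driving force T = W sinα = 459·sin53.2° = 367.5 kN/m
Resisting force R = c_j·L + N'·tanφ = 7·10.6 + 234.0·tan45.2° = 74.2 + 235.6 = 309.8 kN/m
FS = R / T = 309.8 / 367.5 = 0.843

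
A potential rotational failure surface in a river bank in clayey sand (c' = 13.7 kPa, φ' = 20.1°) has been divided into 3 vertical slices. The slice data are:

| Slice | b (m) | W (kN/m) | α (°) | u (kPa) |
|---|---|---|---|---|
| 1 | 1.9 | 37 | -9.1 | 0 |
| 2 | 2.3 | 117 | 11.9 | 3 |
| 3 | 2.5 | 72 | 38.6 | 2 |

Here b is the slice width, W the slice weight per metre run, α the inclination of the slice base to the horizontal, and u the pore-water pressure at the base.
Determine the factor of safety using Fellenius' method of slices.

FS = 2.74

Ordinary method of slices: FS = Σ[c'·Δl_i + (W_i cosα_i − u_i·Δl_i)·tanφ'] / Σ W_i sinα_i, with Δl_i = b_i / cosα_i.
Slice 1: Δl = 1.9/cos(-9.1°) = 1.924 m; N'_1 = 37·cos(-9.1°) − 0·1.924 = 36.5; c'Δl = 26.36; W sinα = -5.9
Slice 2: Δl = 2.3/cos11.9° = 2.351 m; N'_2 = 117·cos11.9° − 3·2.351 = 107.4; c'Δl = 32.20; W sinα = 24.1
Slice 3: Δl = 2.5/cos38.6° = 3.199 m; N'_3 = 72·cos38.6° − 2·3.199 = 49.9; c'Δl = 43.82; W sinα = 44.9
Σc'Δl = 102.4 kN/m; ΣN' = 193.8 kN/m; ΣW sinα = 63.2 kN/m
Resisting = 102.4 + 193.8·tan20.1° = 102.4 + 70.9 = 173.3 kN/m
FS = 173.3 / 63.2 = 2.743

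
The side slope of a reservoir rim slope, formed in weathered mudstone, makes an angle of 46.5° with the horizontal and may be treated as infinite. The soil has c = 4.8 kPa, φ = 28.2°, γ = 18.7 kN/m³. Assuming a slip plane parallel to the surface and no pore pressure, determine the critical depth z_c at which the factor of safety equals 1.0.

z_c = 1.05 m

Setting FS = 1.00 in FS = [c + γz cos²β tanφ] / [γz sinβ cosβ] and solving for z:
z = c / [γ cosβ (FS·sinβ − cosβ·tanφ)]
  = 4.8 / [18.7·cos46.5°·(1.00·sin46.5° − cos46.5°·tan28.2°)]
  = 4.8 / [18.7·0.6884·(1.00·0.7254 − 0.6884·0.5362)]
  = 4.8 / 4.5861 = 1.047 m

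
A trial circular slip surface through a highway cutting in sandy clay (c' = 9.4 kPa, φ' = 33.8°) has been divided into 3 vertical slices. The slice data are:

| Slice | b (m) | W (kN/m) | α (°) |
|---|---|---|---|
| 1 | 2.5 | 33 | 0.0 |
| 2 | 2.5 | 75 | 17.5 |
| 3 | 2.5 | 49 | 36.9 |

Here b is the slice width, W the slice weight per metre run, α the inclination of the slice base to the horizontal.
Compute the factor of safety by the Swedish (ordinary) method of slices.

Ordinary method of slices: FS = Σ[c'·Δl_i + (W_i cosα_i)·tanφ'] / Σ W_i sinα_i, with Δl_i = b_i / cosα_i.
Slice 1: Δl = 2.5/cos0.0° = 2.500 m; N'_1 = 33·cos0.0° = 33.0; c'Δl = 23.50; W sinα = 0.0
Slice 2: Δl = 2.5/cos17.5° = 2.621 m; N'_2 = 75·cos17.5° = 71.5; c'Δl = 24.64; W sinα = 22.6
Slice 3: Δl = 2.5/cos36.9° = 3.126 m; N'_3 = 49·cos36.9° = 39.2; c'Δl = 29.39; W sinα = 29.4
Σc'Δl = 77.5 kN/m; ΣN' = 143.7 kN/m; ΣW sinα = 52.0 kN/m
Resisting = 77.5 + 143.7·tan33.8° = 77.5 + 96.2 = 173.7 kN/m
FS = 173.7 / 52.0 = 3.343

FS = 3.34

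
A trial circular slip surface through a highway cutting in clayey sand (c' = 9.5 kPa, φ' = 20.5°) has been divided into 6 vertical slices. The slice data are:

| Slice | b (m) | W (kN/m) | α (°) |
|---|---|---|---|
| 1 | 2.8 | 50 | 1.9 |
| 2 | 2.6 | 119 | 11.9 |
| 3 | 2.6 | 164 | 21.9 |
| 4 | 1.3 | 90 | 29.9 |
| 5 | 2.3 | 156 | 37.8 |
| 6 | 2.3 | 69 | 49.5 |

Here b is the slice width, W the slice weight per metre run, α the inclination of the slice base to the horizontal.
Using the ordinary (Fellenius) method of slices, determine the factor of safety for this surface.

FS = 1.30

Ordinary method of slices: FS = Σ[c'·Δl_i + (W_i cosα_i)·tanφ'] / Σ W_i sinα_i, with Δl_i = b_i / cosα_i.
Slice 1: Δl = 2.8/cos1.9° = 2.802 m; N'_1 = 50·cos1.9° = 50.0; c'Δl = 26.61; W sinα = 1.7
Slice 2: Δl = 2.6/cos11.9° = 2.657 m; N'_2 = 119·cos11.9° = 116.4; c'Δl = 25.24; W sinα = 24.5
Slice 3: Δl = 2.6/cos21.9° = 2.802 m; N'_3 = 164·cos21.9° = 152.2; c'Δl = 26.62; W sinα = 61.2
Slice 4: Δl = 1.3/cos29.9° = 1.500 m; N'_4 = 90·cos29.9° = 78.0; c'Δl = 14.25; W sinα = 44.9
Slice 5: Δl = 2.3/cos37.8° = 2.911 m; N'_5 = 156·cos37.8° = 123.3; c'Δl = 27.65; W sinα = 95.6
Slice 6: Δl = 2.3/cos49.5° = 3.541 m; N'_6 = 69·cos49.5° = 44.8; c'Δl = 33.64; W sinα = 52.5
Σc'Δl = 154.0 kN/m; ΣN' = 564.7 kN/m; ΣW sinα = 280.3 kN/m
Resisting = 154.0 + 564.7·tan20.5° = 154.0 + 211.1 = 365.1 kN/m
FS = 365.1 / 280.3 = 1.303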